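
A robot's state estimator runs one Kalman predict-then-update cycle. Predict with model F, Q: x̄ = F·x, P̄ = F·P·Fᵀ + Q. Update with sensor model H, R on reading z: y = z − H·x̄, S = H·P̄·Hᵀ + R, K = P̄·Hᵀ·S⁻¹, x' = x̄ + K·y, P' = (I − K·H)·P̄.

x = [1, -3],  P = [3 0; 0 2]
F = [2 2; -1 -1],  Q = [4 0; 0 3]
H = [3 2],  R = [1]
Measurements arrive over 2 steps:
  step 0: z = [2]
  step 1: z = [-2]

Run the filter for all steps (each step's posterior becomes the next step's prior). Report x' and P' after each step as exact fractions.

step 0: x̄ = F·x = [-4, 2]
step 0: P̄ = F·P·Fᵀ + Q = [24 -10; -10 8]
step 0: y = z − H·x̄ = [10]
step 0: S = H·P̄·Hᵀ + R = [129]
step 0: K = P̄·Hᵀ·S⁻¹ = [52/129; -14/129]
step 0: x' = x̄ + K·y = [4/129, 118/129]
step 0: P' = (I − K·H)·P̄ = [392/129 -562/129; -562/129 836/129]
step 1: x̄ = F·x = [244/129, -122/129]
step 1: P̄ = F·P·Fᵀ + Q = [932/129 -208/129; -208/129 491/129]
step 1: y = z − H·x̄ = [-746/129]
step 1: S = H·P̄·Hᵀ + R = [7985/129]
step 1: K = P̄·Hᵀ·S⁻¹ = [476/1597; 358/7985]
step 1: x' = x̄ + K·y = [268/1597, -9622/7985]
step 1: P' = (I − K·H)·P̄ = [2756/1597 -3896/1597; -3896/1597 29399/7985]

step 0: x' = [4/129, 118/129], P' = [392/129 -562/129; -562/129 836/129]
step 1: x' = [268/1597, -9622/7985], P' = [2756/1597 -3896/1597; -3896/1597 29399/7985]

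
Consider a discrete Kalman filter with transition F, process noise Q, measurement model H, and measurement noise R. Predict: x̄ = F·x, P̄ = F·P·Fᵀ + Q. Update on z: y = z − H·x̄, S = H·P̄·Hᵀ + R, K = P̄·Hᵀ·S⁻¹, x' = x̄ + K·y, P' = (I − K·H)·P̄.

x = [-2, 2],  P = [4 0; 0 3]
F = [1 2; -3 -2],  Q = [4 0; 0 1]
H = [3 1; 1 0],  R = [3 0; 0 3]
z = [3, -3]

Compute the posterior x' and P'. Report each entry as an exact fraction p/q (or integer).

x̄ = F·x = [2, 2]
P̄ = F·P·Fᵀ + Q = [20 -24; -24 49]
y = z − H·x̄ = [-5, -5]
S = H·P̄·Hᵀ + R = [88 36; 36 23]
K = P̄·Hᵀ·S⁻¹ = [27/182 58/91; 335/728 -321/182]
x' = x̄ + K·y = [-27/14, 477/56]
P' = (I − K·H)·P̄ = [174/91 -963/182; -963/182 12561/728]

x' = [-27/14, 477/56]
P' = [174/91 -963/182; -963/182 12561/728]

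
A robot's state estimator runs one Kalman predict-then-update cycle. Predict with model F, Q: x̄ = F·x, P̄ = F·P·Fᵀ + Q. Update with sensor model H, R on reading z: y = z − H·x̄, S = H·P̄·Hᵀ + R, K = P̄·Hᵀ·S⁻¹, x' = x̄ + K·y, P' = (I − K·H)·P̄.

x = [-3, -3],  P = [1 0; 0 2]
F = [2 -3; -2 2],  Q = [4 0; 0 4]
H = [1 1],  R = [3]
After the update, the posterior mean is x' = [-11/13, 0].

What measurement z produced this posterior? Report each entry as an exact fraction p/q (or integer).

x̄ = F·x = [3, 0]
P̄ = F·P·Fᵀ + Q = [26 -16; -16 16]
S = H·P̄·Hᵀ + R = [13]
K = P̄·Hᵀ·S⁻¹ = [10/13; 0]
x' − x̄ = [-50/13, 0] = K·y
y = (KᵀK)⁻¹·Kᵀ·(x' − x̄) = [-5]
z = y + H·x̄ = [-5] + [3] = [-2]

z = [-2]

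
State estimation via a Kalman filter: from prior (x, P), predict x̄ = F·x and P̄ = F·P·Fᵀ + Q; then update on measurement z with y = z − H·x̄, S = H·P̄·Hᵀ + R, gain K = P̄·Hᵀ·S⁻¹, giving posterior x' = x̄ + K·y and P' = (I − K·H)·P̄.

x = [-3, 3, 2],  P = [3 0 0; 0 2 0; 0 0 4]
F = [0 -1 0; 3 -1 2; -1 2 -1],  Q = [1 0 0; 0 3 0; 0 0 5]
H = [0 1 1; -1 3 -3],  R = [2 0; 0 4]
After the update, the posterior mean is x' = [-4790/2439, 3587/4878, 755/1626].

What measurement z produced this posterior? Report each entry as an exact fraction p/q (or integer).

z = [1, 3]

x̄ = F·x = [-3, -8, 7]
P̄ = F·P·Fᵀ + Q = [3 2 -4; 2 48 -21; -4 -21 20]
S = H·P̄·Hᵀ + R = [28 86; 86 961]
K = P̄·Hᵀ·S⁻¹ = [-803/4878 74/2439; 8317/19512 1709/9756; 3091/6504 -541/3252]
x' − x̄ = [2527/2439, 42611/4878, -10627/1626] = K·y
y = (KᵀK)⁻¹·Kᵀ·(x' − x̄) = [2, 45]
z = y + H·x̄ = [2, 45] + [-1, -42] = [1, 3]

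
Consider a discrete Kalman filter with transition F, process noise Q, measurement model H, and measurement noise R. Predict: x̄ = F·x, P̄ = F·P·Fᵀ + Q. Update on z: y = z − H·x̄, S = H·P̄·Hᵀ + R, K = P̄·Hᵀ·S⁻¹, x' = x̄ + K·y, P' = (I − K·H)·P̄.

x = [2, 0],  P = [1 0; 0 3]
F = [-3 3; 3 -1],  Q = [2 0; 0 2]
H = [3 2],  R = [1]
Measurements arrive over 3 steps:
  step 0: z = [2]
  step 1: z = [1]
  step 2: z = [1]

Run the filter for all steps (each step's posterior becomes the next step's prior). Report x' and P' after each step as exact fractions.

step 0: x̄ = F·x = [-6, 6]
step 0: P̄ = F·P·Fᵀ + Q = [38 -18; -18 14]
step 0: y = z − H·x̄ = [8]
step 0: S = H·P̄·Hᵀ + R = [183]
step 0: K = P̄·Hᵀ·S⁻¹ = [26/61; -26/183]
step 0: x' = x̄ + K·y = [-158/61, 890/183]
step 0: P' = (I − K·H)·P̄ = [290/61 -422/61; -422/61 1886/183]
step 1: x̄ = F·x = [1364/61, -2312/183]
step 1: P̄ = F·P·Fᵀ + Q = [15986/61 -9560/61; -9560/61 17678/183]
step 1: y = z − H·x̄ = [-7469/183]
step 1: S = H·P̄·Hᵀ + R = [158357/183]
step 1: K = P̄·Hᵀ·S⁻¹ = [86514/158357; -50684/158357]
step 1: x' = x̄ + K·y = [9966/158357, 67964/158357]
step 1: P' = (I − K·H)·P̄ = [600070/158357 -856848/158357; -856848/158357 1259930/158357]
step 2: x̄ = F·x = [173994/158357, -38066/158357]
step 2: P̄ = F·P·Fᵀ + Q = [32479978/158357 -19462596/158357; -19462596/158357 12118362/158357]
step 2: y = z − H·x̄ = [-287493/158357]
step 2: S = H·P̄·Hᵀ + R = [107400455/158357]
step 2: K = P̄·Hᵀ·S⁻¹ = [58514742/107400455; -34151064/107400455]
step 2: x' = x̄ + K·y = [11773752/107400455, 36183346/107400455]
step 2: P' = (I − K·H)·P̄ = [406609018/107400455 -580656156/107400455; -580656156/107400455 853908702/107400455]

step 0: x' = [-158/61, 890/183], P' = [290/61 -422/61; -422/61 1886/183]
step 1: x' = [9966/158357, 67964/158357], P' = [600070/158357 -856848/158357; -856848/158357 1259930/158357]
step 2: x' = [11773752/107400455, 36183346/107400455], P' = [406609018/107400455 -580656156/107400455; -580656156/107400455 853908702/107400455]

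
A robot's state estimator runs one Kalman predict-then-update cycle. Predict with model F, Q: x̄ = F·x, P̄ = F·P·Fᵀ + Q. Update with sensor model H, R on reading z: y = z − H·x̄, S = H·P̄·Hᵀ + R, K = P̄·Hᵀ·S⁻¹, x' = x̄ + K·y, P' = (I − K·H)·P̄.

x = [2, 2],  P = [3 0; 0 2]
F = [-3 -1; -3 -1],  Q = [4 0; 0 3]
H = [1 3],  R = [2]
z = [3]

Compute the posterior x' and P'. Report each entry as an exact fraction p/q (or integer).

x̄ = F·x = [-8, -8]
P̄ = F·P·Fᵀ + Q = [33 29; 29 32]
y = z − H·x̄ = [35]
S = H·P̄·Hᵀ + R = [497]
K = P̄·Hᵀ·S⁻¹ = [120/497; 125/497]
x' = x̄ + K·y = [32/71, 57/71]
P' = (I − K·H)·P̄ = [2001/497 -587/497; -587/497 279/497]

x' = [32/71, 57/71]
P' = [2001/497 -587/497; -587/497 279/497]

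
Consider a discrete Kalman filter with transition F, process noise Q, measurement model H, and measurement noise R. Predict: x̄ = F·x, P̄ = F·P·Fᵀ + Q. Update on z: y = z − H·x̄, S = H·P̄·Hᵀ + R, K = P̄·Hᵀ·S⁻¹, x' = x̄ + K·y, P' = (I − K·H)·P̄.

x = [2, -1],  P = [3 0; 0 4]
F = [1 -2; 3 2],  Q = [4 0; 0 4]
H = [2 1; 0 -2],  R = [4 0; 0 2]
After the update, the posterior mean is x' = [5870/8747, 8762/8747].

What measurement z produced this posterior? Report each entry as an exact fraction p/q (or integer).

z = [2, -2]

x̄ = F·x = [4, 4]
P̄ = F·P·Fᵀ + Q = [23 -7; -7 47]
S = H·P̄·Hᵀ + R = [115 -66; -66 190]
K = P̄·Hᵀ·S⁻¹ = [4167/8747 2092/8747; 33/8747 -4316/8747]
x' − x̄ = [-29118/8747, -26226/8747] = K·y
y = (KᵀK)⁻¹·Kᵀ·(x' − x̄) = [-10, 6]
z = y + H·x̄ = [-10, 6] + [12, -8] = [2, -2]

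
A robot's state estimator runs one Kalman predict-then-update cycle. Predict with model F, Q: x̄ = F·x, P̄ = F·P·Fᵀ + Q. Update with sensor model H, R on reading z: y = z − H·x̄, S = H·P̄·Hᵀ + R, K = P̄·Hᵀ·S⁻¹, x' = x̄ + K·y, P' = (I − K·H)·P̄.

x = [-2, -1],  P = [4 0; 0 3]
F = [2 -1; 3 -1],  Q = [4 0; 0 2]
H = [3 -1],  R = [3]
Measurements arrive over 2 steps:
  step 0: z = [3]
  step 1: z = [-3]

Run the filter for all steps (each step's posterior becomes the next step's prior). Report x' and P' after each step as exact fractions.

step 0: x' = [27/89, -165/89], P' = [283/89 723/89; 723/89 2049/89]
step 1: x' = [165/2858, 4026/1429], P' = [4899/5716 2322/1429; 2322/1429 6996/1429]

step 0: x̄ = F·x = [-3, -5]
step 0: P̄ = F·P·Fᵀ + Q = [23 27; 27 41]
step 0: y = z − H·x̄ = [7]
step 0: S = H·P̄·Hᵀ + R = [89]
step 0: K = P̄·Hᵀ·S⁻¹ = [42/89; 40/89]
step 0: x' = x̄ + K·y = [27/89, -165/89]
step 0: P' = (I − K·H)·P̄ = [283/89 723/89; 723/89 2049/89]
step 1: x̄ = F·x = [219/89, 246/89]
step 1: P̄ = F·P·Fᵀ + Q = [645/89 132/89; 132/89 436/89]
step 1: y = z − H·x̄ = [-678/89]
step 1: S = H·P̄·Hᵀ + R = [5716/89]
step 1: K = P̄·Hᵀ·S⁻¹ = [1803/5716; -10/1429]
step 1: x' = x̄ + K·y = [165/2858, 4026/1429]
step 1: P' = (I − K·H)·P̄ = [4899/5716 2322/1429; 2322/1429 6996/1429]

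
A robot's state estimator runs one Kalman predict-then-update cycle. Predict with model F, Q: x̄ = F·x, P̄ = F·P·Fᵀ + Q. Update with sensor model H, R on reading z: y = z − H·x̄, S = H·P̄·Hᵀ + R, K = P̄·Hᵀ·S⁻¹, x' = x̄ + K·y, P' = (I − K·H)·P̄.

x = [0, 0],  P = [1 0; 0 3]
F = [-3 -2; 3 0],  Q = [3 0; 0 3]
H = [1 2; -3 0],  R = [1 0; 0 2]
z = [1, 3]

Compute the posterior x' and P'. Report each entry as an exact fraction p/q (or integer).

x̄ = F·x = [0, 0]
P̄ = F·P·Fᵀ + Q = [24 -9; -9 12]
y = z − H·x̄ = [1, 3]
S = H·P̄·Hᵀ + R = [37 -18; -18 218]
K = P̄·Hᵀ·S⁻¹ = [6/3871 -1278/3871; 1878/3871 1269/7742]
x' = x̄ + K·y = [-3828/3871, 7563/7742]
P' = (I − K·H)·P̄ = [852/3871 -423/3871; -423/3871 2301/7742]

x' = [-3828/3871, 7563/7742]
P' = [852/3871 -423/3871; -423/3871 2301/7742]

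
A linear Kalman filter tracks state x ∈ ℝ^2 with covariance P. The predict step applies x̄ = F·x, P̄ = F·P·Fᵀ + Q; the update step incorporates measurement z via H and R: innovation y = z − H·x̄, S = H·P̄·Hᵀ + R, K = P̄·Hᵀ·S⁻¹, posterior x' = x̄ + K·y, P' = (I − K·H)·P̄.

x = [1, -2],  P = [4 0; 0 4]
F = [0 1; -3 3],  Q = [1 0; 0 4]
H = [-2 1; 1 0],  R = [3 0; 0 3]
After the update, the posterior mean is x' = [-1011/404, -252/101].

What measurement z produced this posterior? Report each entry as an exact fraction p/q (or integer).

z = [3, -3]

x̄ = F·x = [-2, -9]
P̄ = F·P·Fᵀ + Q = [5 12; 12 76]
S = H·P̄·Hᵀ + R = [51 2; 2 8]
K = P̄·Hᵀ·S⁻¹ = [3/202 251/404; 98/101 127/101]
x' − x̄ = [-203/404, 657/101] = K·y
y = (KᵀK)⁻¹·Kᵀ·(x' − x̄) = [8, -1]
z = y + H·x̄ = [8, -1] + [-5, -2] = [3, -3]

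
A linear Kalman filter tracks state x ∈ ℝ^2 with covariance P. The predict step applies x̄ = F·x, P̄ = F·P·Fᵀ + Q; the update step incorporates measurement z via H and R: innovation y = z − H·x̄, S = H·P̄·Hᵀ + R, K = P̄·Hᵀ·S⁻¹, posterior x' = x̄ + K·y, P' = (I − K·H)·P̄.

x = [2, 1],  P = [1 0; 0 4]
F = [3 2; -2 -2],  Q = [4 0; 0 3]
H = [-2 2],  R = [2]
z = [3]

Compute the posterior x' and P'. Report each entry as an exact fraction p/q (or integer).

x' = [-37/193, 237/193]
P' = [395/193 344/193; 344/193 389/193]

x̄ = F·x = [8, -6]
P̄ = F·P·Fᵀ + Q = [29 -22; -22 23]
y = z − H·x̄ = [31]
S = H·P̄·Hᵀ + R = [386]
K = P̄·Hᵀ·S⁻¹ = [-51/193; 45/193]
x' = x̄ + K·y = [-37/193, 237/193]
P' = (I − K·H)·P̄ = [395/193 344/193; 344/193 389/193]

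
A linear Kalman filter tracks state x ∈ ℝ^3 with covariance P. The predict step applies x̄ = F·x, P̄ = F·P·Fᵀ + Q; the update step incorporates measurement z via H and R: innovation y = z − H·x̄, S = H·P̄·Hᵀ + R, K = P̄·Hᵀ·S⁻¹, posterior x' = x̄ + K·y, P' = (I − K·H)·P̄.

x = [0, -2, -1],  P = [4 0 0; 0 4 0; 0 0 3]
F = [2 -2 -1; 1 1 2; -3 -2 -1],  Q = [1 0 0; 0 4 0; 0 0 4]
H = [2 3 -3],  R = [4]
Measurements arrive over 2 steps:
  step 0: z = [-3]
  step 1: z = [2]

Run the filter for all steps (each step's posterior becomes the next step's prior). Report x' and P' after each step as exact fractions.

step 0: x̄ = F·x = [5, -4, 5]
step 0: P̄ = F·P·Fᵀ + Q = [36 -6 -5; -6 24 -26; -5 -26 59]
step 0: y = z − H·x̄ = [14]
step 0: S = H·P̄·Hᵀ + R = [1351]
step 0: K = P̄·Hᵀ·S⁻¹ = [69/1351; 138/1351; -265/1351]
step 0: x' = x̄ + K·y = [1103/193, -496/193, 435/193]
step 0: P' = (I − K·H)·P̄ = [43875/1351 -17628/1351 11530/1351; -17628/1351 13380/1351 1444/1351; 11530/1351 1444/1351 9484/1351]
step 1: x̄ = F·x = [2763/193, 1477/193, -2752/193]
step 1: P̄ = F·P·Fᵀ + Q = [340535/1351 69392/1351 -218196/1351; 69392/1351 117235/1351 -177143/1351; -218196/1351 -177143/1351 326703/1351]
step 1: y = z − H·x̄ = [-17827/193]
step 1: S = H·P̄·Hᵀ + R = [12002616/1351]
step 1: K = P̄·Hᵀ·S⁻¹ = [771917/6001308; 510959/6001308; -324655/2000436]
step 1: x' = x̄ + K·y = [14614765/6001308, -1269089/6001308, 1463341/2000436]
step 1: P' = (I − K·H)·P̄ = [315301151/3000654 -137821285/3000654 23954957/1000218; -137821285/3000654 67137359/3000654 -8361379/1000218; 23954957/1000218 -8361379/1000218 2608343/333406]

step 0: x' = [1103/193, -496/193, 435/193], P' = [43875/1351 -17628/1351 11530/1351; -17628/1351 13380/1351 1444/1351; 11530/1351 1444/1351 9484/1351]
step 1: x' = [14614765/6001308, -1269089/6001308, 1463341/2000436], P' = [315301151/3000654 -137821285/3000654 23954957/1000218; -137821285/3000654 67137359/3000654 -8361379/1000218; 23954957/1000218 -8361379/1000218 2608343/333406]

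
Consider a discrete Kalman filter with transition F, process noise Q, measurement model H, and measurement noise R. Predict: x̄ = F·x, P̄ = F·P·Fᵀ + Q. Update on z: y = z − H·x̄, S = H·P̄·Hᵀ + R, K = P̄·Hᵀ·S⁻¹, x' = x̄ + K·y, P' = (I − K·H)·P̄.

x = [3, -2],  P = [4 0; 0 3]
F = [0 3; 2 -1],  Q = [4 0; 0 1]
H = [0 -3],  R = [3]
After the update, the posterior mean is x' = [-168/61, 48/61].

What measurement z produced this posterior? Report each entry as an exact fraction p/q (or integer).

x̄ = F·x = [-6, 8]
P̄ = F·P·Fᵀ + Q = [31 -9; -9 20]
S = H·P̄·Hᵀ + R = [183]
K = P̄·Hᵀ·S⁻¹ = [9/61; -20/61]
x' − x̄ = [198/61, -440/61] = K·y
y = (KᵀK)⁻¹·Kᵀ·(x' − x̄) = [22]
z = y + H·x̄ = [22] + [-24] = [-2]

z = [-2]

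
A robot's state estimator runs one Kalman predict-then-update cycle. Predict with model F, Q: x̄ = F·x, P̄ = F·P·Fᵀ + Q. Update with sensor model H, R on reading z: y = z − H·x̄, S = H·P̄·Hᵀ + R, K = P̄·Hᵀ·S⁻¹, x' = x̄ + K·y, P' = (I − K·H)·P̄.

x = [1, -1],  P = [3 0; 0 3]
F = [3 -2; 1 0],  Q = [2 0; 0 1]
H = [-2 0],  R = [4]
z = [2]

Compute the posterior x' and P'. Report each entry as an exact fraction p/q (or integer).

x̄ = F·x = [5, 1]
P̄ = F·P·Fᵀ + Q = [41 9; 9 4]
y = z − H·x̄ = [12]
S = H·P̄·Hᵀ + R = [168]
K = P̄·Hᵀ·S⁻¹ = [-41/84; -3/28]
x' = x̄ + K·y = [-6/7, -2/7]
P' = (I − K·H)·P̄ = [41/42 3/14; 3/14 29/14]

x' = [-6/7, -2/7]
P' = [41/42 3/14; 3/14 29/14]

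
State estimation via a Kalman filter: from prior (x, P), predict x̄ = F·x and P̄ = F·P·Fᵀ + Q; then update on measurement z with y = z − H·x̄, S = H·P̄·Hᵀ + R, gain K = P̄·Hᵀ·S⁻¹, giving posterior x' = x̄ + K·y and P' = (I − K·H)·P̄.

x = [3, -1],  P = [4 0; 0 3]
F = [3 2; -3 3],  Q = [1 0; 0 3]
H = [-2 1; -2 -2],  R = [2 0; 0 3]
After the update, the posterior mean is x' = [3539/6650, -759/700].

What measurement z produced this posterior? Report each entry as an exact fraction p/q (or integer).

z = [-2, 1]

x̄ = F·x = [7, -12]
P̄ = F·P·Fᵀ + Q = [49 -18; -18 66]
S = H·P̄·Hᵀ + R = [336 28; 28 319]
K = P̄·Hᵀ·S⁻¹ = [-8817/26600 -157/950; 927/2800 -33/100]
x' − x̄ = [-43011/6650, 7641/700] = K·y
y = (KᵀK)⁻¹·Kᵀ·(x' − x̄) = [24, -9]
z = y + H·x̄ = [24, -9] + [-26, 10] = [-2, 1]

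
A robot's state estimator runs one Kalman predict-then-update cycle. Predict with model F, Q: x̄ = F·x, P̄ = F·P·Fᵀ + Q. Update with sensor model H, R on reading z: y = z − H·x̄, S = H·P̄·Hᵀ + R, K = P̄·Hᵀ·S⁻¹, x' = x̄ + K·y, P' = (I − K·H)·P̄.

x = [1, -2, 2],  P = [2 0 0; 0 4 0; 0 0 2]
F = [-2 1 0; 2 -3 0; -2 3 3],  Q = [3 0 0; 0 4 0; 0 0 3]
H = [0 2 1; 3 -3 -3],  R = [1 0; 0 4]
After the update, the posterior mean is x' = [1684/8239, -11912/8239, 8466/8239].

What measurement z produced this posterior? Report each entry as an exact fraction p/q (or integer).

x̄ = F·x = [-4, 8, -2]
P̄ = F·P·Fᵀ + Q = [15 -20 20; -20 48 -44; 20 -44 65]
S = H·P̄·Hᵀ + R = [82 -147; -147 364]
K = P̄·Hᵀ·S⁻¹ = [-95/1177 750/8239; 1192/1177 1740/8239; -1259/1177 -3627/8239]
x' − x̄ = [34640/8239, -77824/8239, 24944/8239] = K·y
y = (KᵀK)⁻¹·Kᵀ·(x' − x̄) = [-16, 32]
z = y + H·x̄ = [-16, 32] + [14, -30] = [-2, 2]

z = [-2, 2]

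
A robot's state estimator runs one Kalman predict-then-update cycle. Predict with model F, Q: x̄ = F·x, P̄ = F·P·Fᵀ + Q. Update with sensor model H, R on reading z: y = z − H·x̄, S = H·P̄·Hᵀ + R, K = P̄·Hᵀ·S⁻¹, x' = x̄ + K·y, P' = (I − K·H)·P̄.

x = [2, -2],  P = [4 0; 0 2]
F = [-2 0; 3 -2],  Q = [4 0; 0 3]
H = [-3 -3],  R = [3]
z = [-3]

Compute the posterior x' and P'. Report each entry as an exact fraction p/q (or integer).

x̄ = F·x = [-4, 10]
P̄ = F·P·Fᵀ + Q = [20 -24; -24 47]
y = z − H·x̄ = [15]
S = H·P̄·Hᵀ + R = [174]
K = P̄·Hᵀ·S⁻¹ = [2/29; -23/58]
x' = x̄ + K·y = [-86/29, 235/58]
P' = (I − K·H)·P̄ = [556/29 -558/29; -558/29 1139/58]

x' = [-86/29, 235/58]
P' = [556/29 -558/29; -558/29 1139/58]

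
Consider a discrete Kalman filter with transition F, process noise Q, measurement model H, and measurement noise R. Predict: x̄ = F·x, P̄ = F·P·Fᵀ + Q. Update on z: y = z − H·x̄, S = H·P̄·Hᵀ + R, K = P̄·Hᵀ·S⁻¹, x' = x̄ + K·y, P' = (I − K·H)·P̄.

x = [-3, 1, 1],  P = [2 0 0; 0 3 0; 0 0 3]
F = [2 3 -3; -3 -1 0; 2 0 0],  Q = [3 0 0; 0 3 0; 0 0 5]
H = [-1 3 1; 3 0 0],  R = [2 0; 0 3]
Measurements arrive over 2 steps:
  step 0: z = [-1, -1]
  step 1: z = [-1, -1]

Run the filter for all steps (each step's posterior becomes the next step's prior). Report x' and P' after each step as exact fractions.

step 0: x̄ = F·x = [-6, 8, -6]
step 0: P̄ = F·P·Fᵀ + Q = [65 -21 8; -21 24 -12; 8 -12 13]
step 0: y = z − H·x̄ = [-25, 17]
step 0: S = H·P̄·Hᵀ + R = [334 -360; -360 588]
step 0: K = P̄·Hᵀ·S⁻¹ = [-15/2783 3655/11132; 189/506 123/1012; -799/5566 -131/2783]
step 0: x' = x̄ + K·y = [-287/1012, 67/92, -1625/506]
step 0: P' = (I − K·H)·P̄ = [3655/11132 123/1012 -131/2783; 123/1012 129/92 -1689/506; -131/2783 -1689/506 53877/5566]
step 1: x̄ = F·x = [11387/1012, 31/253, -287/506]
step 1: P̄ = F·P·Fᵀ + Q = [1849651/11132 -99915/5566 12941/5566; -99915/5566 45009/5566 -6159/2783; 12941/5566 -6159/2783 17570/2783]
step 1: y = z − H·x̄ = [10577/1012, -35173/1012]
step 1: S = H·P̄·Hᵀ + R = [3751757/11132 -7269777/11132; -7269777/11132 16680255/11132]
step 1: K = P̄·Hᵀ·S⁻¹ = [-4846518/582740797 191745761/582740797; 183775995/582740797 59151567/582740797; 4325954/582740797 4598024/582740797]
step 1: x' = x̄ + K·y = [-157970175/582740797, -63714929/582740797, -445122431/582740797]
step 1: P' = (I − K·H)·P̄ = [191745761/582740797 59151567/582740797 4598024/582740797; 59151567/582740797 547254738/582740797 -1215060657/582740797; 4598024/582740797 -1215060657/582740797 3658431903/582740797]

step 0: x' = [-287/1012, 67/92, -1625/506], P' = [3655/11132 123/1012 -131/2783; 123/1012 129/92 -1689/506; -131/2783 -1689/506 53877/5566]
step 1: x' = [-157970175/582740797, -63714929/582740797, -445122431/582740797], P' = [191745761/582740797 59151567/582740797 4598024/582740797; 59151567/582740797 547254738/582740797 -1215060657/582740797; 4598024/582740797 -1215060657/582740797 3658431903/582740797]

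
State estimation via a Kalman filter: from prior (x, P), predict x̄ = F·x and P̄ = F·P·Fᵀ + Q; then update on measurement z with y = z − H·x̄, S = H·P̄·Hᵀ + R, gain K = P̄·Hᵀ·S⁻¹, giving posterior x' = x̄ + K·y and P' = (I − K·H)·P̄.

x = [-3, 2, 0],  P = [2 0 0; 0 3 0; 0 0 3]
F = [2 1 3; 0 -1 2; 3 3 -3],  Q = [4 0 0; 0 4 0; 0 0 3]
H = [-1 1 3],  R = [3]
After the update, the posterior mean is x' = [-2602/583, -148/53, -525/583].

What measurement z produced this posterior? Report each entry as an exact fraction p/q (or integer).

x̄ = F·x = [-4, -2, -3]
P̄ = F·P·Fᵀ + Q = [42 15 -6; 15 19 -27; -6 -27 75]
S = H·P̄·Hᵀ + R = [583]
K = P̄·Hᵀ·S⁻¹ = [-45/583; -7/53; 204/583]
x' − x̄ = [-270/583, -42/53, 1224/583] = K·y
y = (KᵀK)⁻¹·Kᵀ·(x' − x̄) = [6]
z = y + H·x̄ = [6] + [-7] = [-1]

z = [-1]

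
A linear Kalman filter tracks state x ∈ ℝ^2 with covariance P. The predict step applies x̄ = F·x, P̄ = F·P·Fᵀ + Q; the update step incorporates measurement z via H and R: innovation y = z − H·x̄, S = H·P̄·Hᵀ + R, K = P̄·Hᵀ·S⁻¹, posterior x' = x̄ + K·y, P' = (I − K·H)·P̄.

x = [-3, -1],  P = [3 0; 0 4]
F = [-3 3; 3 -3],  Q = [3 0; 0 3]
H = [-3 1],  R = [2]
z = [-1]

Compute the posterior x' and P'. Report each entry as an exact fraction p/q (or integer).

x̄ = F·x = [6, -6]
P̄ = F·P·Fᵀ + Q = [66 -63; -63 66]
y = z − H·x̄ = [23]
S = H·P̄·Hᵀ + R = [1040]
K = P̄·Hᵀ·S⁻¹ = [-261/1040; 51/208]
x' = x̄ + K·y = [237/1040, -75/208]
P' = (I − K·H)·P̄ = [519/1040 207/208; 207/208 723/208]

x' = [237/1040, -75/208]
P' = [519/1040 207/208; 207/208 723/208]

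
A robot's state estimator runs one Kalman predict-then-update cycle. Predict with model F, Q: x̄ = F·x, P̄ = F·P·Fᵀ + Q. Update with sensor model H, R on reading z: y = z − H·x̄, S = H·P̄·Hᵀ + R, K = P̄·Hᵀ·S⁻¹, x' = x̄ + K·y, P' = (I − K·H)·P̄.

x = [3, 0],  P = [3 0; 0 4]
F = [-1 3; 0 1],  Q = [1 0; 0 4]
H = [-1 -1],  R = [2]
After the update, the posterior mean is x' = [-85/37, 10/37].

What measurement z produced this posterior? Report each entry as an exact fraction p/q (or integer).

z = [2]

x̄ = F·x = [-3, 0]
P̄ = F·P·Fᵀ + Q = [40 12; 12 8]
S = H·P̄·Hᵀ + R = [74]
K = P̄·Hᵀ·S⁻¹ = [-26/37; -10/37]
x' − x̄ = [26/37, 10/37] = K·y
y = (KᵀK)⁻¹·Kᵀ·(x' − x̄) = [-1]
z = y + H·x̄ = [-1] + [3] = [2]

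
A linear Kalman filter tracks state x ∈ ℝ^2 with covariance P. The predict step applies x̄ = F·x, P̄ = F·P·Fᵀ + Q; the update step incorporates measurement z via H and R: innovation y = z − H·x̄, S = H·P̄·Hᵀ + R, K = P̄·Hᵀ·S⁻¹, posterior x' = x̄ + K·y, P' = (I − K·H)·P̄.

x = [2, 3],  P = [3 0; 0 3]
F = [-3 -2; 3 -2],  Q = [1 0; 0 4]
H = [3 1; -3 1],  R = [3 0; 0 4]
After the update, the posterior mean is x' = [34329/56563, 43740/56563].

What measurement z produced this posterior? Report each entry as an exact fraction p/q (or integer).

x̄ = F·x = [-12, 0]
P̄ = F·P·Fᵀ + Q = [40 -15; -15 43]
S = H·P̄·Hᵀ + R = [316 -317; -317 497]
K = P̄·Hᵀ·S⁻¹ = [9390/56563 -9375/56563; 26902/56563 27174/56563]
x' − x̄ = [713085/56563, 43740/56563] = K·y
y = (KᵀK)⁻¹·Kᵀ·(x' − x̄) = [39, -37]
z = y + H·x̄ = [39, -37] + [-36, 36] = [3, -1]

z = [3, -1]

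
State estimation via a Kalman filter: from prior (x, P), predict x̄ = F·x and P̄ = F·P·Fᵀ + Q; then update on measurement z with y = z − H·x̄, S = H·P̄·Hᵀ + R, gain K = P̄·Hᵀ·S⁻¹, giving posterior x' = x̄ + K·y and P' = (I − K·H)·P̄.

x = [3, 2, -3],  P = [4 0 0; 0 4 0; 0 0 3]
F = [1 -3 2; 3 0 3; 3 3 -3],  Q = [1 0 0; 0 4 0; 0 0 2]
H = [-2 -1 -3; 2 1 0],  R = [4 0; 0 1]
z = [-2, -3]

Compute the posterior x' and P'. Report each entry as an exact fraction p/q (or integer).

x' = [-18952/78631, -406967/157262, 281373/157262]
P' = [289875/78631 -550877/78631 -16179/78631; -550877/78631 2244847/157262 12555/157262; -16179/78631 12555/157262 86887/157262]

x̄ = F·x = [-9, 0, 24]
P̄ = F·P·Fᵀ + Q = [53 30 -42; 30 67 9; -42 9 101]
y = z − H·x̄ = [52, 15]
S = H·P̄·Hᵀ + R = [862 -174; -174 400]
K = P̄·Hᵀ·S⁻¹ = [4916/78631 28873/78631; -19751/157262 41339/157262; -52125/157262 -52161/157262]
x' = x̄ + K·y = [-18952/78631, -406967/157262, 281373/157262]
P' = (I − K·H)·P̄ = [289875/78631 -550877/78631 -16179/78631; -550877/78631 2244847/157262 12555/157262; -16179/78631 12555/157262 86887/157262]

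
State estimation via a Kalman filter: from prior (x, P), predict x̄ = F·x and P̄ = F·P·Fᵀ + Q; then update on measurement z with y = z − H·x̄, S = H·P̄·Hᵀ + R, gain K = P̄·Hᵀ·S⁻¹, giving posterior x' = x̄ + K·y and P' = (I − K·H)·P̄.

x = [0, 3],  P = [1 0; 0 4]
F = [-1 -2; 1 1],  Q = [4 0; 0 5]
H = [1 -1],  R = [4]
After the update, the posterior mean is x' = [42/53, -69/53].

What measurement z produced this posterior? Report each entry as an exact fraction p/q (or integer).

z = [3]

x̄ = F·x = [-6, 3]
P̄ = F·P·Fᵀ + Q = [21 -9; -9 10]
S = H·P̄·Hᵀ + R = [53]
K = P̄·Hᵀ·S⁻¹ = [30/53; -19/53]
x' − x̄ = [360/53, -228/53] = K·y
y = (KᵀK)⁻¹·Kᵀ·(x' − x̄) = [12]
z = y + H·x̄ = [12] + [-9] = [3]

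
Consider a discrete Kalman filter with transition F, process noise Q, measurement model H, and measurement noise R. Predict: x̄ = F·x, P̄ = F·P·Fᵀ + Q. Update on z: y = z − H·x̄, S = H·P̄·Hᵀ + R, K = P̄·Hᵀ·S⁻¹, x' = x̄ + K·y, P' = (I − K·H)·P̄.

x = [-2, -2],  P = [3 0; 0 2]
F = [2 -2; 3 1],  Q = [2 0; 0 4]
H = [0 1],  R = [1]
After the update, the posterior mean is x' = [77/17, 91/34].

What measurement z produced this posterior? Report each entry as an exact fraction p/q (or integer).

x̄ = F·x = [0, -8]
P̄ = F·P·Fᵀ + Q = [22 14; 14 33]
S = H·P̄·Hᵀ + R = [34]
K = P̄·Hᵀ·S⁻¹ = [7/17; 33/34]
x' − x̄ = [77/17, 363/34] = K·y
y = (KᵀK)⁻¹·Kᵀ·(x' − x̄) = [11]
z = y + H·x̄ = [11] + [-8] = [3]

z = [3]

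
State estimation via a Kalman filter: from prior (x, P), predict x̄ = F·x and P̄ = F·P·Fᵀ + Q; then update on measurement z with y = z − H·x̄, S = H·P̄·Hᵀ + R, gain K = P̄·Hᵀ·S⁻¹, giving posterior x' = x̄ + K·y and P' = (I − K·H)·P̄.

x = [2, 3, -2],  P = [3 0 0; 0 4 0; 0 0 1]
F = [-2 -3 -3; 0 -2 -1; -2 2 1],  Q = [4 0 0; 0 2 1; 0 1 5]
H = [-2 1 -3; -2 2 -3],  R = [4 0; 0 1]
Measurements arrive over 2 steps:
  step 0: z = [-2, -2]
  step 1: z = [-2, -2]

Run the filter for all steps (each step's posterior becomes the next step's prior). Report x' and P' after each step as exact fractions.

step 0: x' = [-353/1007, -3152/3021, 800/3021], P' = [63598/3021 19819/3021 -30379/3021; 19819/3021 3894/1007 -2072/1007; -30379/3021 -2072/1007 5566/1007]
step 1: x' = [71981562/67995115, 31801691/67995115, 16380263/67995115], P' = [1423668968/67995115 441748584/67995115 -681315928/67995115; 441748584/67995115 1014412313/271980460 -569212181/271980460; -681315928/67995115 -569212181/271980460 1492233617/271980460]

step 0: x̄ = F·x = [-7, -4, 0]
step 0: P̄ = F·P·Fᵀ + Q = [61 27 -15; 27 19 -16; -15 -16 34]
step 0: y = z − H·x̄ = [-12, -8]
step 0: S = H·P̄·Hᵀ + R = [381 390; 390 423]
step 0: K = P̄·Hᵀ·S⁻¹ = [-4060/3021 1193/1007; -2327/3021 2374/3021; 1112/3021 -1768/3021]
step 0: x' = x̄ + K·y = [-353/1007, -3152/3021, 800/3021]
step 0: P' = (I − K·H)·P̄ = [63598/3021 19819/3021 -30379/3021; 19819/3021 3894/1007 -2072/1007; -30379/3021 -2072/1007 5566/1007]
step 1: x̄ = F·x = [3058/1007, 5504/3021, -3386/3021]
step 1: P̄ = F·P·Fᵀ + Q = [283288/3021 82760/3021 108272/3021; 82760/3021 14868/1007 -17023/3021; 108272/3021 -17023/3021 90341/1007]
step 1: y = z − H·x̄ = [-3356/3021, -8860/3021]
step 1: S = H·P̄·Hᵀ + R = [4699409/3021 4617478/3021; 4617478/3021 1531752/1007]
step 1: K = P̄·Hᵀ·S⁻¹ = [-90410392/67995115 80107016/67995115; -101492477/135990230 202472497/271980460; 50576799/135990230 -164597789/271980460]
step 1: x' = x̄ + K·y = [71981562/67995115, 31801691/67995115, 16380263/67995115]
step 1: P' = (I − K·H)·P̄ = [1423668968/67995115 441748584/67995115 -681315928/67995115; 441748584/67995115 1014412313/271980460 -569212181/271980460; -681315928/67995115 -569212181/271980460 1492233617/271980460]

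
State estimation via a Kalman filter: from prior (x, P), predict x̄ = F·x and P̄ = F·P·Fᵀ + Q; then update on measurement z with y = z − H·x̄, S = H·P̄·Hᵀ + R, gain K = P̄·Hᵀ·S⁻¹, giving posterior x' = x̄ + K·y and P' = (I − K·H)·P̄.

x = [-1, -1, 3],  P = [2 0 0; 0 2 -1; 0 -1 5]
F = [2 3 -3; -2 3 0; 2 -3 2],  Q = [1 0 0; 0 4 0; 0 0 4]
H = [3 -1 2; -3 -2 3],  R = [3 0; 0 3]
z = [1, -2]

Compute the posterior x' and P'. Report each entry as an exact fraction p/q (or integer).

x' = [491717/1235009, 600878/1235009, 88250/1235009]
P' = [252608/1235009 -519921/1235009 -251475/1235009; -519921/1235009 6700236/1235009 3838206/1235009; -251475/1235009 3838206/1235009 2488620/1235009]

x̄ = F·x = [-14, -1, 7]
P̄ = F·P·Fᵀ + Q = [90 19 -55; 19 30 -32; -55 -32 62]
y = z − H·x̄ = [28, -67]
S = H·P̄·Hᵀ + R = [445 -376; -376 3093]
K = P̄·Hᵀ·S⁻¹ = [258265/1235009 -157469/1235009; -194529/1235009 -108697/1235009; 128203/1235009 181291/1235009]
x' = x̄ + K·y = [491717/1235009, 600878/1235009, 88250/1235009]
P' = (I − K·H)·P̄ = [252608/1235009 -519921/1235009 -251475/1235009; -519921/1235009 6700236/1235009 3838206/1235009; -251475/1235009 3838206/1235009 2488620/1235009]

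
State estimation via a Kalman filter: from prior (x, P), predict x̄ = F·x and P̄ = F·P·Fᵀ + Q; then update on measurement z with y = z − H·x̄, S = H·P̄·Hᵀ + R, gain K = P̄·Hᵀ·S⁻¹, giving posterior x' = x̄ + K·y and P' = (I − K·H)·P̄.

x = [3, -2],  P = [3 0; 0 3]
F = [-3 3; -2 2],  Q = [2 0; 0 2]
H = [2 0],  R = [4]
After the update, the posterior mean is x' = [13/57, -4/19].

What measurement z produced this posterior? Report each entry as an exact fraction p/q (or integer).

x̄ = F·x = [-15, -10]
P̄ = F·P·Fᵀ + Q = [56 36; 36 26]
S = H·P̄·Hᵀ + R = [228]
K = P̄·Hᵀ·S⁻¹ = [28/57; 6/19]
x' − x̄ = [868/57, 186/19] = K·y
y = (KᵀK)⁻¹·Kᵀ·(x' − x̄) = [31]
z = y + H·x̄ = [31] + [-30] = [1]

z = [1]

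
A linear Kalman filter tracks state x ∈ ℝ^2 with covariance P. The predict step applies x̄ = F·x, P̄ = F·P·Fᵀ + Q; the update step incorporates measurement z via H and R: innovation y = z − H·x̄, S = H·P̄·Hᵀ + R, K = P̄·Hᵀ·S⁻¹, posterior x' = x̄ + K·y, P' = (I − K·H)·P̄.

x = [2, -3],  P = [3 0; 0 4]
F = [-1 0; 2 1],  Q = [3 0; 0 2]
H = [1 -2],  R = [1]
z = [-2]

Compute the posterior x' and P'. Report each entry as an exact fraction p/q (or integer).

x̄ = F·x = [-2, 1]
P̄ = F·P·Fᵀ + Q = [6 -6; -6 18]
y = z − H·x̄ = [2]
S = H·P̄·Hᵀ + R = [103]
K = P̄·Hᵀ·S⁻¹ = [18/103; -42/103]
x' = x̄ + K·y = [-170/103, 19/103]
P' = (I − K·H)·P̄ = [294/103 138/103; 138/103 90/103]

x' = [-170/103, 19/103]
P' = [294/103 138/103; 138/103 90/103]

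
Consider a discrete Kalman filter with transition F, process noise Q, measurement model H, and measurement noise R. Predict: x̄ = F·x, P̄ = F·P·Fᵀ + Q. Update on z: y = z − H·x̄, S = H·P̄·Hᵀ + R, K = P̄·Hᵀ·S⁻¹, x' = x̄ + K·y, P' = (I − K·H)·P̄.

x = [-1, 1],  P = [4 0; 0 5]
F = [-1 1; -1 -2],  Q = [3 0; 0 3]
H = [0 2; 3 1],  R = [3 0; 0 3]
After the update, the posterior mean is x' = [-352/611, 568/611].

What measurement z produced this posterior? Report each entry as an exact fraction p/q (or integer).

x̄ = F·x = [2, -1]
P̄ = F·P·Fᵀ + Q = [12 -6; -6 27]
S = H·P̄·Hᵀ + R = [111 18; 18 102]
K = P̄·Hᵀ·S⁻¹ = [-98/611 197/611; 297/611 3/1222]
x' − x̄ = [-1574/611, 1179/611] = K·y
y = (KᵀK)⁻¹·Kᵀ·(x' − x̄) = [4, -6]
z = y + H·x̄ = [4, -6] + [-2, 5] = [2, -1]

z = [2, -1]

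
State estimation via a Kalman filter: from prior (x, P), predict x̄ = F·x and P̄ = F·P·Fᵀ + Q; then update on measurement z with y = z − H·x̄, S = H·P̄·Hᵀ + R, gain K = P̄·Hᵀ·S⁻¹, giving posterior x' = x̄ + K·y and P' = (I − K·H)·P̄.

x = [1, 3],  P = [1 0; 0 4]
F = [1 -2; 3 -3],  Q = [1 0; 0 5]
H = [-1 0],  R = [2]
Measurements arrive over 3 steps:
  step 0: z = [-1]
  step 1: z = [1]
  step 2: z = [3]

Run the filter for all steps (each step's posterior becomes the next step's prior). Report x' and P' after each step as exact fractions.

step 0: x' = [2/5, 21/10], P' = [9/5 27/10; 27/10 271/20]
step 1: x' = [-269/241, -711/482], P' = [462/241 624/241; 624/241 13271/964]
step 2: x' = [-3355/1196, -25161/4784], P' = [5739/2990 31353/11960; 31353/11960 683431/47840]

step 0: x̄ = F·x = [-5, -6]
step 0: P̄ = F·P·Fᵀ + Q = [18 27; 27 50]
step 0: y = z − H·x̄ = [-6]
step 0: S = H·P̄·Hᵀ + R = [20]
step 0: K = P̄·Hᵀ·S⁻¹ = [-9/10; -27/20]
step 0: x' = x̄ + K·y = [2/5, 21/10]
step 0: P' = (I − K·H)·P̄ = [9/5 27/10; 27/10 271/20]
step 1: x̄ = F·x = [-19/5, -51/10]
step 1: P̄ = F·P·Fᵀ + Q = [231/5 312/5; 312/5 1891/20]
step 1: y = z − H·x̄ = [-14/5]
step 1: S = H·P̄·Hᵀ + R = [241/5]
step 1: K = P̄·Hᵀ·S⁻¹ = [-231/241; -312/241]
step 1: x' = x̄ + K·y = [-269/241, -711/482]
step 1: P' = (I − K·H)·P̄ = [462/241 624/241; 624/241 13271/964]
step 2: x̄ = F·x = [442/241, 519/482]
step 2: P̄ = F·P·Fᵀ + Q = [11478/241 31353/482; 31353/482 95963/964]
step 2: y = z − H·x̄ = [1165/241]
step 2: S = H·P̄·Hᵀ + R = [11960/241]
step 2: K = P̄·Hᵀ·S⁻¹ = [-5739/5980; -31353/23920]
step 2: x' = x̄ + K·y = [-3355/1196, -25161/4784]
step 2: P' = (I − K·H)·P̄ = [5739/2990 31353/11960; 31353/11960 683431/47840]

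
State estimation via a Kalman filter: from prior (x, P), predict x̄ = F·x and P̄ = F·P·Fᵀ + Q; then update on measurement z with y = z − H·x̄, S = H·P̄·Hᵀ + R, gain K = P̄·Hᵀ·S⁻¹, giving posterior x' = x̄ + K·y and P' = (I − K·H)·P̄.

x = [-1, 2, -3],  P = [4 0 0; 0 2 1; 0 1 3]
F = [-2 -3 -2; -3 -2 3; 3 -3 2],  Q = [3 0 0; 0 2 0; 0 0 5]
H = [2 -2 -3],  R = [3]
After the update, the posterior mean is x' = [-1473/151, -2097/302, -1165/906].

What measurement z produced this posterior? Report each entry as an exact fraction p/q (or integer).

x̄ = F·x = [2, -10, -15]
P̄ = F·P·Fᵀ + Q = [61 13 -18; 13 61 -19; -18 -19 59]
S = H·P̄·Hᵀ + R = [906]
K = P̄·Hᵀ·S⁻¹ = [25/151; -13/302; -175/906]
x' − x̄ = [-1775/151, 923/302, 12425/906] = K·y
y = (KᵀK)⁻¹·Kᵀ·(x' − x̄) = [-71]
z = y + H·x̄ = [-71] + [69] = [-2]

z = [-2]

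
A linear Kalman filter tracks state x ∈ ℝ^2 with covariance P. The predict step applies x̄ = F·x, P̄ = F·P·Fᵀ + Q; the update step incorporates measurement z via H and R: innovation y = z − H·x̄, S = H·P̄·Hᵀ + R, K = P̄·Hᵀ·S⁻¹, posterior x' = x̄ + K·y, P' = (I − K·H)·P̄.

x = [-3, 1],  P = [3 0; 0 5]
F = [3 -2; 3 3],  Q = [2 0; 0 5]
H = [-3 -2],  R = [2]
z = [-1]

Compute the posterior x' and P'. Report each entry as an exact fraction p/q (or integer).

x̄ = F·x = [-11, -6]
P̄ = F·P·Fᵀ + Q = [49 -3; -3 77]
y = z − H·x̄ = [-46]
S = H·P̄·Hᵀ + R = [715]
K = P̄·Hᵀ·S⁻¹ = [-141/715; -29/143]
x' = x̄ + K·y = [-1379/715, 476/143]
P' = (I − K·H)·P̄ = [15154/715 -4518/143; -4518/143 6806/143]

x' = [-1379/715, 476/143]
P' = [15154/715 -4518/143; -4518/143 6806/143]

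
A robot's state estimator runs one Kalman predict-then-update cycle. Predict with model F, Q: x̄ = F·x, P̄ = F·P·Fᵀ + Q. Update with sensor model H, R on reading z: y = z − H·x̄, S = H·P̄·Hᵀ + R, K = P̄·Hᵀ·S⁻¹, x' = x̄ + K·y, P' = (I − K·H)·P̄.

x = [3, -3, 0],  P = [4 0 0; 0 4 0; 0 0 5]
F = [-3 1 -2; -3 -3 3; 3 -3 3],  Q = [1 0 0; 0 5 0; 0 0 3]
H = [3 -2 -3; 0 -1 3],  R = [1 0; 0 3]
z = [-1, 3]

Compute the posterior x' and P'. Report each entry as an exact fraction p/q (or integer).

x' = [65886/160895, -50511/160895, 30627/32179]
P' = [5479694/1126265 5704326/1126265 333777/225253; 5704326/1126265 6424179/1126265 307620/225253; 333777/225253 307620/225253 136578/225253]

x̄ = F·x = [-12, 0, 18]
P̄ = F·P·Fᵀ + Q = [61 -6 -78; -6 122 45; -78 45 120]
y = z − H·x̄ = [89, -51]
S = H·P̄·Hᵀ + R = [4134 -1655; -1655 935]
K = P̄·Hᵀ·S⁻¹ = [4755/225253 -232557/1126265; -69936/225253 -603293/1126265; -23643/225253 34038/225253]
x' = x̄ + K·y = [65886/160895, -50511/160895, 30627/32179]
P' = (I − K·H)·P̄ = [5479694/1126265 5704326/1126265 333777/225253; 5704326/1126265 6424179/1126265 307620/225253; 333777/225253 307620/225253 136578/225253]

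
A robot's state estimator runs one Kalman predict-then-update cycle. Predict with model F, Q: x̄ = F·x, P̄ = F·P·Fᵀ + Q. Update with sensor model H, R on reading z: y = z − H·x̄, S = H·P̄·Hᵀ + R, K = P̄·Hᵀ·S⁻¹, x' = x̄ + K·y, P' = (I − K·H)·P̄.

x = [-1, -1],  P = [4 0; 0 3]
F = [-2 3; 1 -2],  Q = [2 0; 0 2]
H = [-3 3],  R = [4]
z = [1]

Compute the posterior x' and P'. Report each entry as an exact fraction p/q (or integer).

x' = [26/1039, 379/1039]
P' = [1386/1039 1102/1039; 1102/1039 1278/1039]

x̄ = F·x = [-1, 1]
P̄ = F·P·Fᵀ + Q = [45 -26; -26 18]
y = z − H·x̄ = [-5]
S = H·P̄·Hᵀ + R = [1039]
K = P̄·Hᵀ·S⁻¹ = [-213/1039; 132/1039]
x' = x̄ + K·y = [26/1039, 379/1039]
P' = (I − K·H)·P̄ = [1386/1039 1102/1039; 1102/1039 1278/1039]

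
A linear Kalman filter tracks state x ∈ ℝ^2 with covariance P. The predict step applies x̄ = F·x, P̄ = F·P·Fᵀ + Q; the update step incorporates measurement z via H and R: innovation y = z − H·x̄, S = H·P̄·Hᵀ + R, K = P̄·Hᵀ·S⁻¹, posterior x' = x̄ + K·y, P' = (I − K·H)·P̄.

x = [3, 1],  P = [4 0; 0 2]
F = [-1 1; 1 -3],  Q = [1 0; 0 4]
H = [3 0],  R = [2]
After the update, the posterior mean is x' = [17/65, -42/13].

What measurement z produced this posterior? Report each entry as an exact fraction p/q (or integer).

x̄ = F·x = [-2, 0]
P̄ = F·P·Fᵀ + Q = [7 -10; -10 26]
S = H·P̄·Hᵀ + R = [65]
K = P̄·Hᵀ·S⁻¹ = [21/65; -6/13]
x' − x̄ = [147/65, -42/13] = K·y
y = (KᵀK)⁻¹·Kᵀ·(x' − x̄) = [7]
z = y + H·x̄ = [7] + [-6] = [1]

z = [1]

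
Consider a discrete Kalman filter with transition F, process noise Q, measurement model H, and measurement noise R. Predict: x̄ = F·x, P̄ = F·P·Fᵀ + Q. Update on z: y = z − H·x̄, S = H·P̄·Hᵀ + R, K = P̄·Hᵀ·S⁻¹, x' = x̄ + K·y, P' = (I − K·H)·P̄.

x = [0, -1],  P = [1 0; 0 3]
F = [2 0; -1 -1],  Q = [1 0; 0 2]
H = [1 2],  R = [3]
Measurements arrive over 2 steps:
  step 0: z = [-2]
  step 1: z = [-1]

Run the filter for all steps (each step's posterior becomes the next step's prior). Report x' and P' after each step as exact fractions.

step 0: x̄ = F·x = [0, 1]
step 0: P̄ = F·P·Fᵀ + Q = [5 -2; -2 6]
step 0: y = z − H·x̄ = [-4]
step 0: S = H·P̄·Hᵀ + R = [24]
step 0: K = P̄·Hᵀ·S⁻¹ = [1/24; 5/12]
step 0: x' = x̄ + K·y = [-1/6, -2/3]
step 0: P' = (I − K·H)·P̄ = [119/24 -29/12; -29/12 11/6]
step 1: x̄ = F·x = [-1/3, 5/6]
step 1: P̄ = F·P·Fᵀ + Q = [125/6 -61/12; -61/12 95/24]
step 1: y = z − H·x̄ = [-7/3]
step 1: S = H·P̄·Hᵀ + R = [58/3]
step 1: K = P̄·Hᵀ·S⁻¹ = [16/29; 17/116]
step 1: x' = x̄ + K·y = [-47/29, 57/116]
step 1: P' = (I − K·H)·P̄ = [867/58 -771/116; -771/116 411/116]

step 0: x' = [-1/6, -2/3], P' = [119/24 -29/12; -29/12 11/6]
step 1: x' = [-47/29, 57/116], P' = [867/58 -771/116; -771/116 411/116]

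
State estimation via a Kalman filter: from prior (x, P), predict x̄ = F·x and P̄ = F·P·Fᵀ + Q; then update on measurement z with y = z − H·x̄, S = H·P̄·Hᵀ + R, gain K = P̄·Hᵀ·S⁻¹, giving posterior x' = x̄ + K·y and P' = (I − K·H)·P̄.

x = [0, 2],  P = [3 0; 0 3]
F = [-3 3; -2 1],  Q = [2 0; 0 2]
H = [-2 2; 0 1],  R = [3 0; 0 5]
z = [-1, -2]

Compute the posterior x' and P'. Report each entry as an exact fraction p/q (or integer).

x' = [-508/669, -898/669]
P' = [5969/1338 4865/1338; 4865/1338 4715/1338]

x̄ = F·x = [6, 2]
P̄ = F·P·Fᵀ + Q = [56 27; 27 17]
y = z − H·x̄ = [7, -4]
S = H·P̄·Hᵀ + R = [79 -20; -20 22]
K = P̄·Hᵀ·S⁻¹ = [-368/669 973/1338; -50/669 943/1338]
x' = x̄ + K·y = [-508/669, -898/669]
P' = (I − K·H)·P̄ = [5969/1338 4865/1338; 4865/1338 4715/1338]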